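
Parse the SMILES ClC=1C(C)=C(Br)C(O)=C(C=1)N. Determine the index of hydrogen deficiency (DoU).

4

Molecular formula: C7H7BrClNO.
DoU = (2C + 2 + N − H − X) / 2, where X is the halogen count and O/S are ignored.
    = (2·7 + 2 + 1 − 7 − 2) / 2 = 8 / 2 = 4.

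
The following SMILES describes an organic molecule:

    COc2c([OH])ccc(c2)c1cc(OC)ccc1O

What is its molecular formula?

C14H14O4

Walk through each heavy atom and fill implicit hydrogens from standard valence (C 4, N 3, O 2, S 2, halogen 1); for lowercase aromatic atoms, an aromatic c carries 1 H when it has two neighbours and 0 H with three, and aromatic n carries 0 H:
  atom 1: C, bond orders sum to 1 (valence 4) → 3 H
  atom 2: O, bond orders sum to 2 (valence 2) → 0 H
  atom 3: aromatic c, 3 neighbours → 0 H
  atom 4: aromatic c, 3 neighbours → 0 H
  atom 5: O with explicit H count 1
  atom 6: aromatic c, 2 neighbours → 1 H
  atom 7: aromatic c, 2 neighbours → 1 H
  atom 8: aromatic c, 3 neighbours → 0 H
  atom 9: aromatic c, 2 neighbours → 1 H
  atom 10: aromatic c, 3 neighbours → 0 H
  atom 11: aromatic c, 2 neighbours → 1 H
  atom 12: aromatic c, 3 neighbours → 0 H
  atom 13: O, bond orders sum to 2 (valence 2) → 0 H
  atom 14: C, bond orders sum to 1 (valence 4) → 3 H
  atom 15: aromatic c, 2 neighbours → 1 H
  atom 16: aromatic c, 2 neighbours → 1 H
  atom 17: aromatic c, 3 neighbours → 0 H
  atom 18: O, bond orders sum to 1 (valence 2) → 1 H
Totals → C:14, H:14, O:4.
In Hill order: C14H14O4.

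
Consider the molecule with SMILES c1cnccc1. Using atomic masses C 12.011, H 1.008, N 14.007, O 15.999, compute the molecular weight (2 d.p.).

First, the molecular formula is C5H5N (counting implicit H from valence).
  C: 5 × 12.011 = 60.055
  H: 5 × 1.008 = 5.040
  N: 1 × 14.007 = 14.007
Sum: 5×12.011 + 5×1.008 + 1×14.007 = 79.102 → 79.10 g/mol.

79.10 g/mol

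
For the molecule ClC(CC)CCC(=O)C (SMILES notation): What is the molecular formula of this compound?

Walk through each heavy atom and fill implicit hydrogens from standard valence (C 4, N 3, O 2, S 2, halogen 1):
  atom 1: Cl (halogen, monovalent) → 0 H
  atom 2: C, bond orders sum to 3 (valence 4) → 1 H
  atom 3: C, bond orders sum to 2 (valence 4) → 2 H
  atom 4: C, bond orders sum to 1 (valence 4) → 3 H
  atom 5: C, bond orders sum to 2 (valence 4) → 2 H
  atom 6: C, bond orders sum to 2 (valence 4) → 2 H
  atom 7: C, bond orders sum to 4 (valence 4) → 0 H
  atom 8: O, bond orders sum to 2 (valence 2) → 0 H
  atom 9: C, bond orders sum to 1 (valence 4) → 3 H
Totals → C:7, H:13, Cl:1, O:1.

C7H13ClO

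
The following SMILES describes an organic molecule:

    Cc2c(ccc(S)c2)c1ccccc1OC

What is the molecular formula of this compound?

Walk through each heavy atom and fill implicit hydrogens from standard valence (C 4, N 3, O 2, S 2, halogen 1); for lowercase aromatic atoms, an aromatic c carries 1 H when it has two neighbours and 0 H with three, and aromatic n carries 0 H:
  atom 1: C, bond orders sum to 1 (valence 4) → 3 H
  atom 2: aromatic c, 3 neighbours → 0 H
  atom 3: aromatic c, 3 neighbours → 0 H
  atom 4: aromatic c, 2 neighbours → 1 H
  atom 5: aromatic c, 2 neighbours → 1 H
  atom 6: aromatic c, 3 neighbours → 0 H
  atom 7: S, bond orders sum to 1 (valence 2) → 1 H
  atom 8: aromatic c, 2 neighbours → 1 H
  atom 9: aromatic c, 3 neighbours → 0 H
  atom 10: aromatic c, 2 neighbours → 1 H
  atom 11: aromatic c, 2 neighbours → 1 H
  atom 12: aromatic c, 2 neighbours → 1 H
  atom 13: aromatic c, 2 neighbours → 1 H
  atom 14: aromatic c, 3 neighbours → 0 H
  atom 15: O, bond orders sum to 2 (valence 2) → 0 H
  atom 16: C, bond orders sum to 1 (valence 4) → 3 H
Totals → C:14, H:14, O:1, S:1.

C14H14OS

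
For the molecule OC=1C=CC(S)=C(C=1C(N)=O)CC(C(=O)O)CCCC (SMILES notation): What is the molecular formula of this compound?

C14H19NO4S

Walk through each heavy atom and fill implicit hydrogens from standard valence (C 4, N 3, O 2, S 2, halogen 1):
  atom 1: O, bond orders sum to 1 (valence 2) → 1 H
  atom 2: C, bond orders sum to 4 (valence 4) → 0 H
  atom 3: C, bond orders sum to 3 (valence 4) → 1 H
  atom 4: C, bond orders sum to 3 (valence 4) → 1 H
  atom 5: C, bond orders sum to 4 (valence 4) → 0 H
  atom 6: S, bond orders sum to 1 (valence 2) → 1 H
  atom 7: C, bond orders sum to 4 (valence 4) → 0 H
  atom 8: C, bond orders sum to 4 (valence 4) → 0 H
  atom 9: C, bond orders sum to 4 (valence 4) → 0 H
  atom 10: N, bond orders sum to 1 (valence 3) → 2 H
  atom 11: O, bond orders sum to 2 (valence 2) → 0 H
  atom 12: C, bond orders sum to 2 (valence 4) → 2 H
  atom 13: C, bond orders sum to 3 (valence 4) → 1 H
  atom 14: C, bond orders sum to 4 (valence 4) → 0 H
  atom 15: O, bond orders sum to 2 (valence 2) → 0 H
  atom 16: O, bond orders sum to 1 (valence 2) → 1 H
  atom 17: C, bond orders sum to 2 (valence 4) → 2 H
  atom 18: C, bond orders sum to 2 (valence 4) → 2 H
  atom 19: C, bond orders sum to 2 (valence 4) → 2 H
  atom 20: C, bond orders sum to 1 (valence 4) → 3 H
Totals → C:14, H:19, N:1, O:4, S:1.
In Hill order: C14H19NO4S.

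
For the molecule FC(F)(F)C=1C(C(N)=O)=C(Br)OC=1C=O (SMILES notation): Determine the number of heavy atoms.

Every atom symbol written in the SMILES (organic subset) is one heavy atom; implicit H are not written.
Heavy atoms by element → Br:1, C:7, F:3, N:1, O:3.
Total: 15.

15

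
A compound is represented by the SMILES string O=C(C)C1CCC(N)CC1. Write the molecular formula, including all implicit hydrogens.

C8H15NO

Walk through each heavy atom and fill implicit hydrogens from standard valence (C 4, N 3, O 2, S 2, halogen 1):
  atom 1: O, bond orders sum to 2 (valence 2) → 0 H
  atom 2: C, bond orders sum to 4 (valence 4) → 0 H
  atom 3: C, bond orders sum to 1 (valence 4) → 3 H
  atom 4: C, bond orders sum to 3 (valence 4) → 1 H
  atom 5: C, bond orders sum to 2 (valence 4) → 2 H
  atom 6: C, bond orders sum to 2 (valence 4) → 2 H
  atom 7: C, bond orders sum to 3 (valence 4) → 1 H
  atom 8: N, bond orders sum to 1 (valence 3) → 2 H
  atom 9: C, bond orders sum to 2 (valence 4) → 2 H
  atom 10: C, bond orders sum to 2 (valence 4) → 2 H
Totals → C:8, H:15, N:1, O:1.
In Hill order: C8H15NO.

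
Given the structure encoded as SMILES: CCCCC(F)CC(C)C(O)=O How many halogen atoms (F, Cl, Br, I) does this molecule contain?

Halogen atoms appear at heavy-atom position 6 (1×F).
Other groups present: 1 carboxylic acid.
Halogen count: 1.

1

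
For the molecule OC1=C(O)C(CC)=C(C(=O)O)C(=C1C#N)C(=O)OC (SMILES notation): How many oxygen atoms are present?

Scan the SMILES for O atoms (remember two-letter symbols like Cl and Br are single atoms).
Oxygen count: 6.

6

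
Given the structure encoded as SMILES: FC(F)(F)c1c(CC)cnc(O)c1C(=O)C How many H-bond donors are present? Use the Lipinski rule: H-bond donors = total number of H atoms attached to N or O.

Donors: find every N or O and count the H atoms it carries.
  atom 10 (N): bond orders sum to 3 → 0 H
  atom 12 (O): bond orders sum to 1 → 1 H
  atom 15 (O): bond orders sum to 2 → 0 H
Lipinski HBD = 1.

1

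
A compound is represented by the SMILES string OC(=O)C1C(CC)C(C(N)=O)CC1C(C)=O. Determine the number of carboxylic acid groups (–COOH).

The carboxylic acid motif appears at heavy-atom position 2 in the SMILES.
Other groups present: 1 amide, 1 ketone.
Carboxylic acid count: 1.

1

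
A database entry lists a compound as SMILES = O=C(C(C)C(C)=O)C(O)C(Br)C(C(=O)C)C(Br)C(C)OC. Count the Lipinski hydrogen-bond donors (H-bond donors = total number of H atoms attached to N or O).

1

Donors: find every N or O and count the H atoms it carries.
  atom 1 (O): bond orders sum to 2 → 0 H
  atom 7 (O): bond orders sum to 2 → 0 H
  atom 9 (O): bond orders sum to 1 → 1 H
  atom 14 (O): bond orders sum to 2 → 0 H
  atom 20 (O): bond orders sum to 2 → 0 H
Lipinski HBD = 1.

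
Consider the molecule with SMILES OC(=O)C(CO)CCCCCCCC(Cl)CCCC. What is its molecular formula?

C15H29ClO3

Walk through each heavy atom and fill implicit hydrogens from standard valence (C 4, N 3, O 2, S 2, halogen 1):
  atom 1: O, bond orders sum to 1 (valence 2) → 1 H
  atom 2: C, bond orders sum to 4 (valence 4) → 0 H
  atom 3: O, bond orders sum to 2 (valence 2) → 0 H
  atom 4: C, bond orders sum to 3 (valence 4) → 1 H
  atom 5: C, bond orders sum to 2 (valence 4) → 2 H
  atom 6: O, bond orders sum to 1 (valence 2) → 1 H
  atom 7: C, bond orders sum to 2 (valence 4) → 2 H
  atom 8: C, bond orders sum to 2 (valence 4) → 2 H
  atom 9: C, bond orders sum to 2 (valence 4) → 2 H
  atom 10: C, bond orders sum to 2 (valence 4) → 2 H
  atom 11: C, bond orders sum to 2 (valence 4) → 2 H
  atom 12: C, bond orders sum to 2 (valence 4) → 2 H
  atom 13: C, bond orders sum to 2 (valence 4) → 2 H
  atom 14: C, bond orders sum to 3 (valence 4) → 1 H
  atom 15: Cl (halogen, monovalent) → 0 H
  atom 16: C, bond orders sum to 2 (valence 4) → 2 H
  atom 17: C, bond orders sum to 2 (valence 4) → 2 H
  atom 18: C, bond orders sum to 2 (valence 4) → 2 H
  atom 19: C, bond orders sum to 1 (valence 4) → 3 H
Totals → C:15, H:29, Cl:1, O:3.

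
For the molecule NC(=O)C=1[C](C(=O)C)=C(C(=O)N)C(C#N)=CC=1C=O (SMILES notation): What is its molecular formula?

Walk through each heavy atom and fill implicit hydrogens from standard valence (C 4, N 3, O 2, S 2, halogen 1):
  atom 1: N, bond orders sum to 1 (valence 3) → 2 H
  atom 2: C, bond orders sum to 4 (valence 4) → 0 H
  atom 3: O, bond orders sum to 2 (valence 2) → 0 H
  atom 4: C, bond orders sum to 4 (valence 4) → 0 H
  atom 5: C with explicit H count 0
  atom 6: C, bond orders sum to 4 (valence 4) → 0 H
  atom 7: O, bond orders sum to 2 (valence 2) → 0 H
  atom 8: C, bond orders sum to 1 (valence 4) → 3 H
  atom 9: C, bond orders sum to 4 (valence 4) → 0 H
  atom 10: C, bond orders sum to 4 (valence 4) → 0 H
  atom 11: O, bond orders sum to 2 (valence 2) → 0 H
  atom 12: N, bond orders sum to 1 (valence 3) → 2 H
  atom 13: C, bond orders sum to 4 (valence 4) → 0 H
  atom 14: C, bond orders sum to 4 (valence 4) → 0 H
  atom 15: N, bond orders sum to 3 (valence 3) → 0 H
  atom 16: C, bond orders sum to 3 (valence 4) → 1 H
  atom 17: C, bond orders sum to 4 (valence 4) → 0 H
  atom 18: C, bond orders sum to 3 (valence 4) → 1 H
  atom 19: O, bond orders sum to 2 (valence 2) → 0 H
Totals → C:12, H:9, N:3, O:4.

C12H9N3O4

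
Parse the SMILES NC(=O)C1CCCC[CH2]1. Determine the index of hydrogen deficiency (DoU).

2

Degree of unsaturation = (number of rings) + (number of π bonds).
Ring closures in the SMILES: 1.
π bonds: 1 double bond (each 1 DoU) → 1 DoU from unsaturation.
Total DoU = 1 + 1 = 2.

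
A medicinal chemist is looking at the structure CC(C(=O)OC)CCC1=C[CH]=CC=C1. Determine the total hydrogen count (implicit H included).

16

Walk through each heavy atom and fill implicit hydrogens from standard valence (C 4, N 3, O 2, S 2, halogen 1):
  atom 1: C, bond orders sum to 1 (valence 4) → 3 H
  atom 2: C, bond orders sum to 3 (valence 4) → 1 H
  atom 3: C, bond orders sum to 4 (valence 4) → 0 H
  atom 4: O, bond orders sum to 2 (valence 2) → 0 H
  atom 5: O, bond orders sum to 2 (valence 2) → 0 H
  atom 6: C, bond orders sum to 1 (valence 4) → 3 H
  atom 7: C, bond orders sum to 2 (valence 4) → 2 H
  atom 8: C, bond orders sum to 2 (valence 4) → 2 H
  atom 9: C, bond orders sum to 4 (valence 4) → 0 H
  atom 10: C, bond orders sum to 3 (valence 4) → 1 H
  atom 11: C with explicit H count 1
  atom 12: C, bond orders sum to 3 (valence 4) → 1 H
  atom 13: C, bond orders sum to 3 (valence 4) → 1 H
  atom 14: C, bond orders sum to 3 (valence 4) → 1 H
Total hydrogens: 16.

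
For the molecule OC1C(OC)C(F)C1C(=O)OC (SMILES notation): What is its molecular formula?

C7H11FO4

Walk through each heavy atom and fill implicit hydrogens from standard valence (C 4, N 3, O 2, S 2, halogen 1):
  atom 1: O, bond orders sum to 1 (valence 2) → 1 H
  atom 2: C, bond orders sum to 3 (valence 4) → 1 H
  atom 3: C, bond orders sum to 3 (valence 4) → 1 H
  atom 4: O, bond orders sum to 2 (valence 2) → 0 H
  atom 5: C, bond orders sum to 1 (valence 4) → 3 H
  atom 6: C, bond orders sum to 3 (valence 4) → 1 H
  atom 7: F (halogen, monovalent) → 0 H
  atom 8: C, bond orders sum to 3 (valence 4) → 1 H
  atom 9: C, bond orders sum to 4 (valence 4) → 0 H
  atom 10: O, bond orders sum to 2 (valence 2) → 0 H
  atom 11: O, bond orders sum to 2 (valence 2) → 0 H
  atom 12: C, bond orders sum to 1 (valence 4) → 3 H
Totals → C:7, H:11, F:1, O:4.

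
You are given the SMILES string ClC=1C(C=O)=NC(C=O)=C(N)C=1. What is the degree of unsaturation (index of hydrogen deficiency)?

6

Molecular formula: C7H5ClN2O2.
DoU = (2C + 2 + N − H − X) / 2, where X is the halogen count and O/S are ignored.
    = (2·7 + 2 + 2 − 5 − 1) / 2 = 12 / 2 = 6.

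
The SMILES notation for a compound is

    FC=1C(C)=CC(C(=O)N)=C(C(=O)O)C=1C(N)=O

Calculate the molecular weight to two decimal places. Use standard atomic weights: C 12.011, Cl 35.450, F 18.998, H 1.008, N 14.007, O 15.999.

240.19 g/mol

First, the molecular formula is C10H9FN2O4 (counting implicit H from valence).
  C: 10 × 12.011 = 120.110
  F: 1 × 18.998 = 18.998
  H: 9 × 1.008 = 9.072
  N: 2 × 14.007 = 28.014
  O: 4 × 15.999 = 63.996
Sum: 10×12.011 + 1×18.998 + 9×1.008 + 2×14.007 + 4×15.999 = 240.190 → 240.19 g/mol.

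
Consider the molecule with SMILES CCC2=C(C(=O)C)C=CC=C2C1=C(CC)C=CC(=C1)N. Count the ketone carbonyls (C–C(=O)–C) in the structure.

1

The ketone motif appears at heavy-atom position 5 in the SMILES.
Other groups present: 1 primary amine.
Ketone count: 1.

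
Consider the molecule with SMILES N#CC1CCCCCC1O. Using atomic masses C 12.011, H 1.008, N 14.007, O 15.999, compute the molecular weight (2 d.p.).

First, the molecular formula is C8H13NO (counting implicit H from valence).
  C: 8 × 12.011 = 96.088
  H: 13 × 1.008 = 13.104
  N: 1 × 14.007 = 14.007
  O: 1 × 15.999 = 15.999
Sum: 8×12.011 + 13×1.008 + 1×14.007 + 1×15.999 = 139.198 → 139.20 g/mol.

139.20 g/mol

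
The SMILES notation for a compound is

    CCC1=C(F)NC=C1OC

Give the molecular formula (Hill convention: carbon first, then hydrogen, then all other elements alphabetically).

Walk through each heavy atom and fill implicit hydrogens from standard valence (C 4, N 3, O 2, S 2, halogen 1):
  atom 1: C, bond orders sum to 1 (valence 4) → 3 H
  atom 2: C, bond orders sum to 2 (valence 4) → 2 H
  atom 3: C, bond orders sum to 4 (valence 4) → 0 H
  atom 4: C, bond orders sum to 4 (valence 4) → 0 H
  atom 5: F (halogen, monovalent) → 0 H
  atom 6: N, bond orders sum to 2 (valence 3) → 1 H
  atom 7: C, bond orders sum to 3 (valence 4) → 1 H
  atom 8: C, bond orders sum to 4 (valence 4) → 0 H
  atom 9: O, bond orders sum to 2 (valence 2) → 0 H
  atom 10: C, bond orders sum to 1 (valence 4) → 3 H
Totals → C:7, H:10, F:1, N:1, O:1.
In Hill order: C7H10FNO.

C7H10FNO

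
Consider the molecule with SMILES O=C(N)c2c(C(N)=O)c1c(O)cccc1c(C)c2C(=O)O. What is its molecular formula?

C14H12N2O5

Walk through each heavy atom and fill implicit hydrogens from standard valence (C 4, N 3, O 2, S 2, halogen 1); for lowercase aromatic atoms, an aromatic c carries 1 H when it has two neighbours and 0 H with three, and aromatic n carries 0 H:
  atom 1: O, bond orders sum to 2 (valence 2) → 0 H
  atom 2: C, bond orders sum to 4 (valence 4) → 0 H
  atom 3: N, bond orders sum to 1 (valence 3) → 2 H
  atom 4: aromatic c, 3 neighbours → 0 H
  atom 5: aromatic c, 3 neighbours → 0 H
  atom 6: C, bond orders sum to 4 (valence 4) → 0 H
  atom 7: N, bond orders sum to 1 (valence 3) → 2 H
  atom 8: O, bond orders sum to 2 (valence 2) → 0 H
  atom 9: aromatic c, 3 neighbours → 0 H
  atom 10: aromatic c, 3 neighbours → 0 H
  atom 11: O, bond orders sum to 1 (valence 2) → 1 H
  atom 12: aromatic c, 2 neighbours → 1 H
  atom 13: aromatic c, 2 neighbours → 1 H
  atom 14: aromatic c, 2 neighbours → 1 H
  atom 15: aromatic c, 3 neighbours → 0 H
  atom 16: aromatic c, 3 neighbours → 0 H
  atom 17: C, bond orders sum to 1 (valence 4) → 3 H
  atom 18: aromatic c, 3 neighbours → 0 H
  atom 19: C, bond orders sum to 4 (valence 4) → 0 H
  atom 20: O, bond orders sum to 2 (valence 2) → 0 H
  atom 21: O, bond orders sum to 1 (valence 2) → 1 H
Totals → C:14, H:12, N:2, O:5.
In Hill order: C14H12N2O5.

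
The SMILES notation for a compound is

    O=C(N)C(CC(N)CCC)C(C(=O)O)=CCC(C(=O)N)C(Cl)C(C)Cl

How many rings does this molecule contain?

0

In SMILES, each pair of matching ring-closure digits denotes one ring-closing bond; the number of such bonds equals the number of independent rings.
Ring-closure bonds here: 0.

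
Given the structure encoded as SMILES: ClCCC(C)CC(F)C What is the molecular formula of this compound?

Walk through each heavy atom and fill implicit hydrogens from standard valence (C 4, N 3, O 2, S 2, halogen 1):
  atom 1: Cl (halogen, monovalent) → 0 H
  atom 2: C, bond orders sum to 2 (valence 4) → 2 H
  atom 3: C, bond orders sum to 2 (valence 4) → 2 H
  atom 4: C, bond orders sum to 3 (valence 4) → 1 H
  atom 5: C, bond orders sum to 1 (valence 4) → 3 H
  atom 6: C, bond orders sum to 2 (valence 4) → 2 H
  atom 7: C, bond orders sum to 3 (valence 4) → 1 H
  atom 8: F (halogen, monovalent) → 0 H
  atom 9: C, bond orders sum to 1 (valence 4) → 3 H
Totals → C:7, H:14, Cl:1, F:1.
In Hill order: C7H14ClF.

C7H14ClF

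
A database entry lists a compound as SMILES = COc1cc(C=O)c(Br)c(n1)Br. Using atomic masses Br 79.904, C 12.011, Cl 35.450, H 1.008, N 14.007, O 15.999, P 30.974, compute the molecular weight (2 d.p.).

First, the molecular formula is C7H5Br2NO2 (counting implicit H from valence).
  Br: 2 × 79.904 = 159.808
  C: 7 × 12.011 = 84.077
  H: 5 × 1.008 = 5.040
  N: 1 × 14.007 = 14.007
  O: 2 × 15.999 = 31.998
Sum: 2×79.904 + 7×12.011 + 5×1.008 + 1×14.007 + 2×15.999 = 294.930 → 294.93 g/mol.

294.93 g/mol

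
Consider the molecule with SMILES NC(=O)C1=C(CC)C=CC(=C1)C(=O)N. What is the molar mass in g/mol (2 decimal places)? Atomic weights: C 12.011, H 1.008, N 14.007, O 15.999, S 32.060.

First, the molecular formula is C10H12N2O2 (counting implicit H from valence).
  C: 10 × 12.011 = 120.110
  H: 12 × 1.008 = 12.096
  N: 2 × 14.007 = 28.014
  O: 2 × 15.999 = 31.998
Sum: 10×12.011 + 12×1.008 + 2×14.007 + 2×15.999 = 192.218 → 192.22 g/mol.

192.22 g/mol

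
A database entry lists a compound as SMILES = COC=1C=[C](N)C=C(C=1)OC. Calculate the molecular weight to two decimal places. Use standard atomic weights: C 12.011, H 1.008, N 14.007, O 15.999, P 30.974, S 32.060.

153.18 g/mol

First, the molecular formula is C8H11NO2 (counting implicit H from valence).
  C: 8 × 12.011 = 96.088
  H: 11 × 1.008 = 11.088
  N: 1 × 14.007 = 14.007
  O: 2 × 15.999 = 31.998
Sum: 8×12.011 + 11×1.008 + 1×14.007 + 2×15.999 = 153.181 → 153.18 g/mol.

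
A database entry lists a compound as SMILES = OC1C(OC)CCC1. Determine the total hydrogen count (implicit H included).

12

Walk through each heavy atom and fill implicit hydrogens from standard valence (C 4, N 3, O 2, S 2, halogen 1):
  atom 1: O, bond orders sum to 1 (valence 2) → 1 H
  atom 2: C, bond orders sum to 3 (valence 4) → 1 H
  atom 3: C, bond orders sum to 3 (valence 4) → 1 H
  atom 4: O, bond orders sum to 2 (valence 2) → 0 H
  atom 5: C, bond orders sum to 1 (valence 4) → 3 H
  atom 6: C, bond orders sum to 2 (valence 4) → 2 H
  atom 7: C, bond orders sum to 2 (valence 4) → 2 H
  atom 8: C, bond orders sum to 2 (valence 4) → 2 H
Total hydrogens: 12.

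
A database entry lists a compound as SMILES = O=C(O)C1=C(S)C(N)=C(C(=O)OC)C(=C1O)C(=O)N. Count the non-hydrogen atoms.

19

Every atom symbol written in the SMILES (organic subset) is one heavy atom; implicit H are not written.
Heavy atoms by element → C:10, N:2, O:6, S:1.
Total: 19.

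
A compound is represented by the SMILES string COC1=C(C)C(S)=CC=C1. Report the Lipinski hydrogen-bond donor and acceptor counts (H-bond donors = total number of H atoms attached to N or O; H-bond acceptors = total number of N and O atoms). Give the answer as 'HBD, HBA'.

0, 1

Donors: find every N or O and count the H atoms it carries.
  atom 2 (O): bond orders sum to 2 → 0 H
Lipinski HBD = 0.
Acceptors: N atoms = 0, O atoms = 1 → HBA = 1.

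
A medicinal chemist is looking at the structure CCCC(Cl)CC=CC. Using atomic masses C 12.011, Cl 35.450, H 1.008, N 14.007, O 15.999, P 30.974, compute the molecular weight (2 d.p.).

146.66 g/mol

First, the molecular formula is C8H15Cl (counting implicit H from valence).
  C: 8 × 12.011 = 96.088
  Cl: 1 × 35.450 = 35.450
  H: 15 × 1.008 = 15.120
Sum: 8×12.011 + 1×35.450 + 15×1.008 = 146.658 → 146.66 g/mol.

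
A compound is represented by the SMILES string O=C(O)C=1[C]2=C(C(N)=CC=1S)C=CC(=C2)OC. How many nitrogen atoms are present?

1

Scan the SMILES for N atoms (remember two-letter symbols like Cl and Br are single atoms).
Nitrogen count: 1.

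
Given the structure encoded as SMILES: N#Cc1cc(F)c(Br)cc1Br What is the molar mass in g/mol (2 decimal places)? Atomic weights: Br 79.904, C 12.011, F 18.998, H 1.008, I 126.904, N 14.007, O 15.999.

First, the molecular formula is C7H2Br2FN (counting implicit H from valence).
  Br: 2 × 79.904 = 159.808
  C: 7 × 12.011 = 84.077
  F: 1 × 18.998 = 18.998
  H: 2 × 1.008 = 2.016
  N: 1 × 14.007 = 14.007
Sum: 2×79.904 + 7×12.011 + 1×18.998 + 2×1.008 + 1×14.007 = 278.906 → 278.91 g/mol.

278.91 g/mol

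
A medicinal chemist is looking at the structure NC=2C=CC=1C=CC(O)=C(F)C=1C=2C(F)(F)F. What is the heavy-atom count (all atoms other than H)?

17

Every atom symbol written in the SMILES (organic subset) is one heavy atom; implicit H are not written.
Heavy atoms by element → C:11, F:4, N:1, O:1.
Total: 17.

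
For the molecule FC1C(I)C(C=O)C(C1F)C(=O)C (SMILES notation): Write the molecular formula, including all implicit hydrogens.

C8H9F2IO2

Walk through each heavy atom and fill implicit hydrogens from standard valence (C 4, N 3, O 2, S 2, halogen 1):
  atom 1: F (halogen, monovalent) → 0 H
  atom 2: C, bond orders sum to 3 (valence 4) → 1 H
  atom 3: C, bond orders sum to 3 (valence 4) → 1 H
  atom 4: I (halogen, monovalent) → 0 H
  atom 5: C, bond orders sum to 3 (valence 4) → 1 H
  atom 6: C, bond orders sum to 3 (valence 4) → 1 H
  atom 7: O, bond orders sum to 2 (valence 2) → 0 H
  atom 8: C, bond orders sum to 3 (valence 4) → 1 H
  atom 9: C, bond orders sum to 3 (valence 4) → 1 H
  atom 10: F (halogen, monovalent) → 0 H
  atom 11: C, bond orders sum to 4 (valence 4) → 0 H
  atom 12: O, bond orders sum to 2 (valence 2) → 0 H
  atom 13: C, bond orders sum to 1 (valence 4) → 3 H
Totals → C:8, H:9, F:2, I:1, O:2.
In Hill order: C8H9F2IO2.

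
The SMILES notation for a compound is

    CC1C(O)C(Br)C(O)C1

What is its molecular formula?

Walk through each heavy atom and fill implicit hydrogens from standard valence (C 4, N 3, O 2, S 2, halogen 1):
  atom 1: C, bond orders sum to 1 (valence 4) → 3 H
  atom 2: C, bond orders sum to 3 (valence 4) → 1 H
  atom 3: C, bond orders sum to 3 (valence 4) → 1 H
  atom 4: O, bond orders sum to 1 (valence 2) → 1 H
  atom 5: C, bond orders sum to 3 (valence 4) → 1 H
  atom 6: Br (halogen, monovalent) → 0 H
  atom 7: C, bond orders sum to 3 (valence 4) → 1 H
  atom 8: O, bond orders sum to 1 (valence 2) → 1 H
  atom 9: C, bond orders sum to 2 (valence 4) → 2 H
Totals → C:6, H:11, Br:1, O:2.
In Hill order: C6H11BrO2.

C6H11BrO2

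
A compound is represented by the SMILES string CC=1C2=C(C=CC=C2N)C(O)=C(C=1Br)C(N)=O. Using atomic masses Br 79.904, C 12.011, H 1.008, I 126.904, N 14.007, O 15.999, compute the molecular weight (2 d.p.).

First, the molecular formula is C12H11BrN2O2 (counting implicit H from valence).
  Br: 1 × 79.904 = 79.904
  C: 12 × 12.011 = 144.132
  H: 11 × 1.008 = 11.088
  N: 2 × 14.007 = 28.014
  O: 2 × 15.999 = 31.998
Sum: 1×79.904 + 12×12.011 + 11×1.008 + 2×14.007 + 2×15.999 = 295.136 → 295.14 g/mol.

295.14 g/mol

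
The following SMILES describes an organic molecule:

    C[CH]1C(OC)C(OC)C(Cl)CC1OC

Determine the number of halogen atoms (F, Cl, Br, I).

1

Halogen atoms appear at heavy-atom position 10 (1×Cl).
Other groups present: 3 ether.
Halogen count: 1.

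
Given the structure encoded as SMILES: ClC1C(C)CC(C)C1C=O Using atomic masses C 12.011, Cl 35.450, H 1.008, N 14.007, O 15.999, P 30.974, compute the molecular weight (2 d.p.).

160.64 g/mol

First, the molecular formula is C8H13ClO (counting implicit H from valence).
  C: 8 × 12.011 = 96.088
  Cl: 1 × 35.450 = 35.450
  H: 13 × 1.008 = 13.104
  O: 1 × 15.999 = 15.999
Sum: 8×12.011 + 1×35.450 + 13×1.008 + 1×15.999 = 160.641 → 160.64 g/mol.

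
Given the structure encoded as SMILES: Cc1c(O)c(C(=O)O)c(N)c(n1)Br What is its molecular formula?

C7H7BrN2O3

Walk through each heavy atom and fill implicit hydrogens from standard valence (C 4, N 3, O 2, S 2, halogen 1); for lowercase aromatic atoms, an aromatic c carries 1 H when it has two neighbours and 0 H with three, and aromatic n carries 0 H:
  atom 1: C, bond orders sum to 1 (valence 4) → 3 H
  atom 2: aromatic c, 3 neighbours → 0 H
  atom 3: aromatic c, 3 neighbours → 0 H
  atom 4: O, bond orders sum to 1 (valence 2) → 1 H
  atom 5: aromatic c, 3 neighbours → 0 H
  atom 6: C, bond orders sum to 4 (valence 4) → 0 H
  atom 7: O, bond orders sum to 2 (valence 2) → 0 H
  atom 8: O, bond orders sum to 1 (valence 2) → 1 H
  atom 9: aromatic c, 3 neighbours → 0 H
  atom 10: N, bond orders sum to 1 (valence 3) → 2 H
  atom 11: aromatic c, 3 neighbours → 0 H
  atom 12: aromatic n, 2 neighbours → 0 H
  atom 13: Br (halogen, monovalent) → 0 H
Totals → C:7, H:7, Br:1, N:2, O:3.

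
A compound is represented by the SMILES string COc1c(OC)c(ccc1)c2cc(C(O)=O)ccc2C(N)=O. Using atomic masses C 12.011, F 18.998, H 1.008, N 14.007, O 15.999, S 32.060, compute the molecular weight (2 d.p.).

301.30 g/mol

First, the molecular formula is C16H15NO5 (counting implicit H from valence).
  C: 16 × 12.011 = 192.176
  H: 15 × 1.008 = 15.120
  N: 1 × 14.007 = 14.007
  O: 5 × 15.999 = 79.995
Sum: 16×12.011 + 15×1.008 + 1×14.007 + 5×15.999 = 301.298 → 301.30 g/mol.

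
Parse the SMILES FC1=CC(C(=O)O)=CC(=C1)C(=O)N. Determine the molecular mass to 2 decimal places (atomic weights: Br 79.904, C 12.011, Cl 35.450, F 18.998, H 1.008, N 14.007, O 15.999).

183.14 g/mol

First, the molecular formula is C8H6FNO3 (counting implicit H from valence).
  C: 8 × 12.011 = 96.088
  F: 1 × 18.998 = 18.998
  H: 6 × 1.008 = 6.048
  N: 1 × 14.007 = 14.007
  O: 3 × 15.999 = 47.997
Sum: 8×12.011 + 1×18.998 + 6×1.008 + 1×14.007 + 3×15.999 = 183.138 → 183.14 g/mol.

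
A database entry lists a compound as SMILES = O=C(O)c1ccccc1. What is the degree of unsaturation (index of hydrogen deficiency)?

Molecular formula: C7H6O2.
DoU = (2C + 2 + N − H − X) / 2, where X is the halogen count and O/S are ignored.
    = (2·7 + 2 + 0 − 6 − 0) / 2 = 10 / 2 = 5.

5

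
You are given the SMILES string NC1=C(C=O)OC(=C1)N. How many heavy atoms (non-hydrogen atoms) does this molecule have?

Every atom symbol written in the SMILES (organic subset) is one heavy atom; implicit H are not written.
Heavy atoms by element → C:5, N:2, O:2.
Total: 9.

9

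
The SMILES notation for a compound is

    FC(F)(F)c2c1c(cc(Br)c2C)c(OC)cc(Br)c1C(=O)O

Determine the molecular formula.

Walk through each heavy atom and fill implicit hydrogens from standard valence (C 4, N 3, O 2, S 2, halogen 1); for lowercase aromatic atoms, an aromatic c carries 1 H when it has two neighbours and 0 H with three, and aromatic n carries 0 H:
  atom 1: F (halogen, monovalent) → 0 H
  atom 2: C, bond orders sum to 4 (valence 4) → 0 H
  atom 3: F (halogen, monovalent) → 0 H
  atom 4: F (halogen, monovalent) → 0 H
  atom 5: aromatic c, 3 neighbours → 0 H
  atom 6: aromatic c, 3 neighbours → 0 H
  atom 7: aromatic c, 3 neighbours → 0 H
  atom 8: aromatic c, 2 neighbours → 1 H
  atom 9: aromatic c, 3 neighbours → 0 H
  atom 10: Br (halogen, monovalent) → 0 H
  atom 11: aromatic c, 3 neighbours → 0 H
  atom 12: C, bond orders sum to 1 (valence 4) → 3 H
  atom 13: aromatic c, 3 neighbours → 0 H
  atom 14: O, bond orders sum to 2 (valence 2) → 0 H
  atom 15: C, bond orders sum to 1 (valence 4) → 3 H
  atom 16: aromatic c, 2 neighbours → 1 H
  atom 17: aromatic c, 3 neighbours → 0 H
  atom 18: Br (halogen, monovalent) → 0 H
  atom 19: aromatic c, 3 neighbours → 0 H
  atom 20: C, bond orders sum to 4 (valence 4) → 0 H
  atom 21: O, bond orders sum to 2 (valence 2) → 0 H
  atom 22: O, bond orders sum to 1 (valence 2) → 1 H
Totals → C:14, H:9, Br:2, F:3, O:3.
In Hill order: C14H9Br2F3O3.

C14H9Br2F3O3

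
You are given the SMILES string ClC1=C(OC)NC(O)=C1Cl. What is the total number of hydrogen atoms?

Walk through each heavy atom and fill implicit hydrogens from standard valence (C 4, N 3, O 2, S 2, halogen 1):
  atom 1: Cl (halogen, monovalent) → 0 H
  atom 2: C, bond orders sum to 4 (valence 4) → 0 H
  atom 3: C, bond orders sum to 4 (valence 4) → 0 H
  atom 4: O, bond orders sum to 2 (valence 2) → 0 H
  atom 5: C, bond orders sum to 1 (valence 4) → 3 H
  atom 6: N, bond orders sum to 2 (valence 3) → 1 H
  atom 7: C, bond orders sum to 4 (valence 4) → 0 H
  atom 8: O, bond orders sum to 1 (valence 2) → 1 H
  atom 9: C, bond orders sum to 4 (valence 4) → 0 H
  atom 10: Cl (halogen, monovalent) → 0 H
Total hydrogens: 5.

5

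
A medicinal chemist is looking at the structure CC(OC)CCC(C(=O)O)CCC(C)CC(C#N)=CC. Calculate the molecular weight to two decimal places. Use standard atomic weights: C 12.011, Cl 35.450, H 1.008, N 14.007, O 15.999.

281.40 g/mol

First, the molecular formula is C16H27NO3 (counting implicit H from valence).
  C: 16 × 12.011 = 192.176
  H: 27 × 1.008 = 27.216
  N: 1 × 14.007 = 14.007
  O: 3 × 15.999 = 47.997
Sum: 16×12.011 + 27×1.008 + 1×14.007 + 3×15.999 = 281.396 → 281.40 g/mol.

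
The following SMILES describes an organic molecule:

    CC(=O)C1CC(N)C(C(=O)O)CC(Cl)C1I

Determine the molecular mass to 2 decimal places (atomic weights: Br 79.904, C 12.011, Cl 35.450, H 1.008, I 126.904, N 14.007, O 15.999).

First, the molecular formula is C10H15ClINO3 (counting implicit H from valence).
  C: 10 × 12.011 = 120.110
  Cl: 1 × 35.450 = 35.450
  H: 15 × 1.008 = 15.120
  I: 1 × 126.904 = 126.904
  N: 1 × 14.007 = 14.007
  O: 3 × 15.999 = 47.997
Sum: 10×12.011 + 1×35.450 + 15×1.008 + 1×126.904 + 1×14.007 + 3×15.999 = 359.588 → 359.59 g/mol.

359.59 g/mol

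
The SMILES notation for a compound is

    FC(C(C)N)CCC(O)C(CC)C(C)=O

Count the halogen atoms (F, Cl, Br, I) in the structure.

1

Halogen atoms appear at heavy-atom position 1 (1×F).
Other groups present: 1 hydroxyl, 1 ketone, 1 primary amine.
Halogen count: 1.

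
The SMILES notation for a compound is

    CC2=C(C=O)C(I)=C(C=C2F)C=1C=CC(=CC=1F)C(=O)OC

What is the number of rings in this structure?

In SMILES, each pair of matching ring-closure digits denotes one ring-closing bond; the number of such bonds equals the number of independent rings.
Ring-closure bonds here: 2.

2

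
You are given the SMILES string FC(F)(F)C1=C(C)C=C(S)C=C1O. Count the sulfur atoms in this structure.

Scan the SMILES for S atoms (remember two-letter symbols like Cl and Br are single atoms).
Sulfur count: 1.

1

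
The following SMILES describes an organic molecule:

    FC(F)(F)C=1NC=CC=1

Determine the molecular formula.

Walk through each heavy atom and fill implicit hydrogens from standard valence (C 4, N 3, O 2, S 2, halogen 1):
  atom 1: F (halogen, monovalent) → 0 H
  atom 2: C, bond orders sum to 4 (valence 4) → 0 H
  atom 3: F (halogen, monovalent) → 0 H
  atom 4: F (halogen, monovalent) → 0 H
  atom 5: C, bond orders sum to 4 (valence 4) → 0 H
  atom 6: N, bond orders sum to 2 (valence 3) → 1 H
  atom 7: C, bond orders sum to 3 (valence 4) → 1 H
  atom 8: C, bond orders sum to 3 (valence 4) → 1 H
  atom 9: C, bond orders sum to 3 (valence 4) → 1 H
Totals → C:5, H:4, F:3, N:1.

C5H4F3N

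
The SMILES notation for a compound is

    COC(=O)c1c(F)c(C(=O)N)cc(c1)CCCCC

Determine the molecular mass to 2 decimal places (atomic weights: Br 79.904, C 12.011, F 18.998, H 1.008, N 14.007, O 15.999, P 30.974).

First, the molecular formula is C14H18FNO3 (counting implicit H from valence).
  C: 14 × 12.011 = 168.154
  F: 1 × 18.998 = 18.998
  H: 18 × 1.008 = 18.144
  N: 1 × 14.007 = 14.007
  O: 3 × 15.999 = 47.997
Sum: 14×12.011 + 1×18.998 + 18×1.008 + 1×14.007 + 3×15.999 = 267.300 → 267.30 g/mol.

267.30 g/mol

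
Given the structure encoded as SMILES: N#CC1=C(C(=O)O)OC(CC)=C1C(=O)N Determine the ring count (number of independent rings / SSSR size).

1

In SMILES, each pair of matching ring-closure digits denotes one ring-closing bond; the number of such bonds equals the number of independent rings.
Ring-closure bonds here: 1.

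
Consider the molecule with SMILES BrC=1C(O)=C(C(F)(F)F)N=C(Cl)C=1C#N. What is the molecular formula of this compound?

C7HBrClF3N2O

Walk through each heavy atom and fill implicit hydrogens from standard valence (C 4, N 3, O 2, S 2, halogen 1):
  atom 1: Br (halogen, monovalent) → 0 H
  atom 2: C, bond orders sum to 4 (valence 4) → 0 H
  atom 3: C, bond orders sum to 4 (valence 4) → 0 H
  atom 4: O, bond orders sum to 1 (valence 2) → 1 H
  atom 5: C, bond orders sum to 4 (valence 4) → 0 H
  atom 6: C, bond orders sum to 4 (valence 4) → 0 H
  atom 7: F (halogen, monovalent) → 0 H
  atom 8: F (halogen, monovalent) → 0 H
  atom 9: F (halogen, monovalent) → 0 H
  atom 10: N, bond orders sum to 3 (valence 3) → 0 H
  atom 11: C, bond orders sum to 4 (valence 4) → 0 H
  atom 12: Cl (halogen, monovalent) → 0 H
  atom 13: C, bond orders sum to 4 (valence 4) → 0 H
  atom 14: C, bond orders sum to 4 (valence 4) → 0 H
  atom 15: N, bond orders sum to 3 (valence 3) → 0 H
Totals → C:7, H:1, Br:1, Cl:1, F:3, N:2, O:1.
In Hill order: C7HBrClF3N2O.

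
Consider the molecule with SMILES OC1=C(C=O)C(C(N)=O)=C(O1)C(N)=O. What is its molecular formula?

Walk through each heavy atom and fill implicit hydrogens from standard valence (C 4, N 3, O 2, S 2, halogen 1):
  atom 1: O, bond orders sum to 1 (valence 2) → 1 H
  atom 2: C, bond orders sum to 4 (valence 4) → 0 H
  atom 3: C, bond orders sum to 4 (valence 4) → 0 H
  atom 4: C, bond orders sum to 3 (valence 4) → 1 H
  atom 5: O, bond orders sum to 2 (valence 2) → 0 H
  atom 6: C, bond orders sum to 4 (valence 4) → 0 H
  atom 7: C, bond orders sum to 4 (valence 4) → 0 H
  atom 8: N, bond orders sum to 1 (valence 3) → 2 H
  atom 9: O, bond orders sum to 2 (valence 2) → 0 H
  atom 10: C, bond orders sum to 4 (valence 4) → 0 H
  atom 11: O, bond orders sum to 2 (valence 2) → 0 H
  atom 12: C, bond orders sum to 4 (valence 4) → 0 H
  atom 13: N, bond orders sum to 1 (valence 3) → 2 H
  atom 14: O, bond orders sum to 2 (valence 2) → 0 H
Totals → C:7, H:6, N:2, O:5.
In Hill order: C7H6N2O5.

C7H6N2O5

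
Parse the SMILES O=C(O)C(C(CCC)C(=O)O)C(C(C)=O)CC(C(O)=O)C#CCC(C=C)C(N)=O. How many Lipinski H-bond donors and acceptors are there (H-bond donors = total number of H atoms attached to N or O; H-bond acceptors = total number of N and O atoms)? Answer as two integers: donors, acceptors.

Donors: find every N or O and count the H atoms it carries.
  atom 1 (O): bond orders sum to 2 → 0 H
  atom 3 (O): bond orders sum to 1 → 1 H
  atom 10 (O): bond orders sum to 2 → 0 H
  atom 11 (O): bond orders sum to 1 → 1 H
  atom 15 (O): bond orders sum to 2 → 0 H
  atom 19 (O): bond orders sum to 1 → 1 H
  atom 20 (O): bond orders sum to 2 → 0 H
  atom 28 (N): bond orders sum to 1 → 2 H
  atom 29 (O): bond orders sum to 2 → 0 H
Lipinski HBD = 5.
Acceptors: N atoms = 1, O atoms = 8 → HBA = 9.

5, 9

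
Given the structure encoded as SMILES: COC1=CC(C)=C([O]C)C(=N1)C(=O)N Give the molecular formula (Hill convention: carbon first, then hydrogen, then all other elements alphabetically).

Walk through each heavy atom and fill implicit hydrogens from standard valence (C 4, N 3, O 2, S 2, halogen 1):
  atom 1: C, bond orders sum to 1 (valence 4) → 3 H
  atom 2: O, bond orders sum to 2 (valence 2) → 0 H
  atom 3: C, bond orders sum to 4 (valence 4) → 0 H
  atom 4: C, bond orders sum to 3 (valence 4) → 1 H
  atom 5: C, bond orders sum to 4 (valence 4) → 0 H
  atom 6: C, bond orders sum to 1 (valence 4) → 3 H
  atom 7: C, bond orders sum to 4 (valence 4) → 0 H
  atom 8: O with explicit H count 0
  atom 9: C, bond orders sum to 1 (valence 4) → 3 H
  atom 10: C, bond orders sum to 4 (valence 4) → 0 H
  atom 11: N, bond orders sum to 3 (valence 3) → 0 H
  atom 12: C, bond orders sum to 4 (valence 4) → 0 H
  atom 13: O, bond orders sum to 2 (valence 2) → 0 H
  atom 14: N, bond orders sum to 1 (valence 3) → 2 H
Totals → C:9, H:12, N:2, O:3.
In Hill order: C9H12N2O3.

C9H12N2O3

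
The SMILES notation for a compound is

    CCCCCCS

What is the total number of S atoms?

Scan the SMILES for S atoms (remember two-letter symbols like Cl and Br are single atoms).
Sulfur count: 1.

1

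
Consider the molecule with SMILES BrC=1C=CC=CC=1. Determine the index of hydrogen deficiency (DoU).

4

Molecular formula: C6H5Br.
DoU = (2C + 2 + N − H − X) / 2, where X is the halogen count and O/S are ignored.
    = (2·6 + 2 + 0 − 5 − 1) / 2 = 8 / 2 = 4.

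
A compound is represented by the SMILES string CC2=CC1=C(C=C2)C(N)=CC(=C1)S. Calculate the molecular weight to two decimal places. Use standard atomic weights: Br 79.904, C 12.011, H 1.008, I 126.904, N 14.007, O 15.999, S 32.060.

First, the molecular formula is C11H11NS (counting implicit H from valence).
  C: 11 × 12.011 = 132.121
  H: 11 × 1.008 = 11.088
  N: 1 × 14.007 = 14.007
  S: 1 × 32.060 = 32.060
Sum: 11×12.011 + 11×1.008 + 1×14.007 + 1×32.060 = 189.276 → 189.28 g/mol.

189.28 g/mol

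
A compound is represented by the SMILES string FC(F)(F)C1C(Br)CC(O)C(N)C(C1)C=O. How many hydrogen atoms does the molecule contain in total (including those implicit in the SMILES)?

Walk through each heavy atom and fill implicit hydrogens from standard valence (C 4, N 3, O 2, S 2, halogen 1):
  atom 1: F (halogen, monovalent) → 0 H
  atom 2: C, bond orders sum to 4 (valence 4) → 0 H
  atom 3: F (halogen, monovalent) → 0 H
  atom 4: F (halogen, monovalent) → 0 H
  atom 5: C, bond orders sum to 3 (valence 4) → 1 H
  atom 6: C, bond orders sum to 3 (valence 4) → 1 H
  atom 7: Br (halogen, monovalent) → 0 H
  atom 8: C, bond orders sum to 2 (valence 4) → 2 H
  atom 9: C, bond orders sum to 3 (valence 4) → 1 H
  atom 10: O, bond orders sum to 1 (valence 2) → 1 H
  atom 11: C, bond orders sum to 3 (valence 4) → 1 H
  atom 12: N, bond orders sum to 1 (valence 3) → 2 H
  atom 13: C, bond orders sum to 3 (valence 4) → 1 H
  atom 14: C, bond orders sum to 2 (valence 4) → 2 H
  atom 15: C, bond orders sum to 3 (valence 4) → 1 H
  atom 16: O, bond orders sum to 2 (valence 2) → 0 H
Total hydrogens: 13.

13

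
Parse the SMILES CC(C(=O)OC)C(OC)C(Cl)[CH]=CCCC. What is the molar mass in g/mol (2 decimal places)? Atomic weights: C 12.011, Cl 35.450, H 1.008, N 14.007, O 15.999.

248.75 g/mol

First, the molecular formula is C12H21ClO3 (counting implicit H from valence).
  C: 12 × 12.011 = 144.132
  Cl: 1 × 35.450 = 35.450
  H: 21 × 1.008 = 21.168
  O: 3 × 15.999 = 47.997
Sum: 12×12.011 + 1×35.450 + 21×1.008 + 3×15.999 = 248.747 → 248.75 g/mol.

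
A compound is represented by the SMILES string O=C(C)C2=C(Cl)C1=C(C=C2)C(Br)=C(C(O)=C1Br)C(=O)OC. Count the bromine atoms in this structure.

Scan the SMILES for Br atoms (remember two-letter symbols like Cl and Br are single atoms).
Bromine count: 2.

2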